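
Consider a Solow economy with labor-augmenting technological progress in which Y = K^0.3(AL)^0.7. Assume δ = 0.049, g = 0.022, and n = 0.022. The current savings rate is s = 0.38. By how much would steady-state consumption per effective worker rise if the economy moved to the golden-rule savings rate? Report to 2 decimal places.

Break-even investment rate: n + g + δ = 0.022 + 0.022 + 0.049 = 0.093.
Current steady state (s = 0.38): k* = (0.38/0.093)^(1/0.7) ≈ 7.4694, y* = 7.4694^0.3 ≈ 1.8280, c* = (1−0.38)·1.8280 ≈ 1.1334.
Golden rule sets MPK = n+g+δ: 0.3·k^(0.3−1) = 0.093, so k_gold = (0.3/0.093)^(1/0.7) ≈ 5.3288.
y_gold = 5.3288^0.3 ≈ 1.6519, c_gold = y_gold − 0.093·k_gold ≈ 1.1563.
Gain: Δc = 1.1563 − 1.1334 ≈ 0.0230.

Δc ≈ 0.02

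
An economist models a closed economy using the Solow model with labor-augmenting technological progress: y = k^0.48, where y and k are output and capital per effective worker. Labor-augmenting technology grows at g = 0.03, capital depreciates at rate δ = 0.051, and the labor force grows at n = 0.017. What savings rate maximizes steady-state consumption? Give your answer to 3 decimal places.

s_gold = 0.480

Capital per effective worker breaks even when investment replaces (n + g + δ)·k; here n + g + δ = 0.098.
At the golden rule MPK = n+g+δ, and in any Cobb-Douglas steady state s = (n+g+δ)·k/y = MPK·k/y = capital's share 0.48.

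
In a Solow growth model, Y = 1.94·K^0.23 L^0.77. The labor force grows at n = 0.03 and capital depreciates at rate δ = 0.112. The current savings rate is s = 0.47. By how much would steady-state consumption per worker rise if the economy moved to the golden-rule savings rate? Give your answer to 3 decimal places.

n + δ = 0.03 + 0.112 = 0.142.
Current steady state (s = 0.47): k* = (0.47·1.94/0.142)^(1/0.77) ≈ 11.1904, y* = 1.94·11.1904^0.23 ≈ 3.3809, c* = (1−0.47)·3.3809 ≈ 1.7919.
Setting f'(k) = n+δ gives 0.23·1.94·k^(0.23−1) = 0.142, hence k_gold = (0.23·1.94/0.142)^(1/0.77) ≈ 4.4235.
y_gold = 1.94·4.4235^0.23 ≈ 2.7310, c_gold = y_gold − 0.142·k_gold ≈ 2.1029.
Gain: Δc = 2.1029 − 1.7919 ≈ 0.3110.

Δc ≈ 0.311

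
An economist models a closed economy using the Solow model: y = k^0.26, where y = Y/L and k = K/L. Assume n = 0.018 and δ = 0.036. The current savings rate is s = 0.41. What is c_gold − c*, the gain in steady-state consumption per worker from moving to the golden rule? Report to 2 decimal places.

Δc ≈ 0.08

n + δ = 0.018 + 0.036 = 0.054.
Current steady state (s = 0.41): k* = (0.41/0.054)^(1/0.74) ≈ 15.4781, y* = 15.4781^0.26 ≈ 2.0386, c* = (1−0.41)·2.0386 ≈ 1.2028.
Golden rule sets MPK = n+δ: 0.26·k^(0.26−1) = 0.054, so k_gold = (0.26/0.054)^(1/0.74) ≈ 8.3638.
y_gold = 8.3638^0.26 ≈ 1.7371, c_gold = y_gold − 0.054·k_gold ≈ 1.2855.
Gain: Δc = 1.2855 − 1.2028 ≈ 0.0827.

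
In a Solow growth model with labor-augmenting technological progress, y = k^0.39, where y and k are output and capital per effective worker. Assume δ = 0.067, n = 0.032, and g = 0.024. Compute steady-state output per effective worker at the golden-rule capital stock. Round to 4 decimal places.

y_gold ≈ 2.0913

Break-even investment rate: n + g + δ = 0.032 + 0.024 + 0.067 = 0.123.
Setting f'(k) = n+g+δ gives 0.39·k^(0.39−1) = 0.123, hence k_gold = (0.39/0.123)^(1/0.61) ≈ 6.6309.
Output: y_gold = k_gold^0.39 = 6.6309^0.39 ≈ 2.0913.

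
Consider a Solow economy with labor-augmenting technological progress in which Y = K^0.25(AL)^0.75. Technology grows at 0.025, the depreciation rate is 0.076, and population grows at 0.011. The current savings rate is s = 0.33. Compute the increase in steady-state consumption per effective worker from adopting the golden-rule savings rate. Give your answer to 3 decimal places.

Δc ≈ 0.020

n + g + δ = 0.011 + 0.025 + 0.076 = 0.112.
Current steady state (s = 0.33): k* = (0.33/0.112)^(1/0.75) ≈ 4.2240, y* = 4.2240^0.25 ≈ 1.4336, c* = (1−0.33)·1.4336 ≈ 0.9605.
Golden rule sets MPK = n+g+δ: 0.25·k^(0.25−1) = 0.112, so k_gold = (0.25/0.112)^(1/0.75) ≈ 2.9172.
y_gold = 2.9172^0.25 ≈ 1.3069, c_gold = y_gold − 0.112·k_gold ≈ 0.9802.
Gain: Δc = 0.9802 − 0.9605 ≈ 0.0197.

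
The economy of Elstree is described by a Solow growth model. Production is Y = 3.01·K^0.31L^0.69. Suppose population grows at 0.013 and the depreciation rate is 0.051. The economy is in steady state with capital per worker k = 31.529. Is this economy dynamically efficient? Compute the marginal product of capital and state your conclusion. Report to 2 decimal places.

dynamically efficient; MPK ≈ 0.09

The effective depreciation rate is n + δ = 0.013 + 0.051 = 0.064.
MPK = 0.31·3.01·k^(0.31−1) = 0.31·3.01·31.529^(-0.69) ≈ 0.0863.
MPK > 0.064, so the economy is dynamically efficient (under-saving).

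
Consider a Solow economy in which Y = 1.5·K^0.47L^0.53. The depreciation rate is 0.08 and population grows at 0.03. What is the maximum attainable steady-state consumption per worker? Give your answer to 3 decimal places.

The effective depreciation rate is n + δ = 0.03 + 0.08 = 0.11.
Maximizing c = f(k) − (n+δ)·k gives f'(k) = n+δ, i.e. 0.47·1.5·k^(0.47−1) = 0.11, so k_gold = (0.47·1.5/0.11)^(1/0.53) ≈ 33.2857.
y_gold = 1.5·33.2857^0.47 ≈ 7.7903.
c_gold = y_gold − (n+δ)·k_gold = 7.7903 − 0.11·33.2857 ≈ 4.1288.

c_gold ≈ 4.129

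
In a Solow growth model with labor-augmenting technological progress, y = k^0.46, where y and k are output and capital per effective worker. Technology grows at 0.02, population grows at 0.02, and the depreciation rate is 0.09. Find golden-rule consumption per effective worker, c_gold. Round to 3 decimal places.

The effective depreciation rate is n + g + δ = 0.02 + 0.02 + 0.09 = 0.13.
Setting f'(k) = n+g+δ gives 0.46·k^(0.46−1) = 0.13, hence k_gold = (0.46/0.13)^(1/0.54) ≈ 10.3830.
y_gold = 10.3830^0.46 ≈ 2.9343.
c_gold = y_gold − (n+g+δ)·k_gold = 2.9343 − 0.13·10.3830 ≈ 1.5845.

c_gold ≈ 1.585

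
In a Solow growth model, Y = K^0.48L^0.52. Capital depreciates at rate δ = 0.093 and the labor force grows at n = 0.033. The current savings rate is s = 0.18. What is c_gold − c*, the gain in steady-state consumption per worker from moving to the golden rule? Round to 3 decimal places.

n + δ = 0.033 + 0.093 = 0.126.
Current steady state (s = 0.18): k* = (0.18/0.126)^(1/0.52) ≈ 1.9856, y* = 1.9856^0.48 ≈ 1.3899, c* = (1−0.18)·1.3899 ≈ 1.1397.
Maximizing c = f(k) − (n+δ)·k gives f'(k) = n+δ, i.e. 0.48·k^(0.48−1) = 0.126, so k_gold = (0.48/0.126)^(1/0.52) ≈ 13.0936.
y_gold = 13.0936^0.48 ≈ 3.4371, c_gold = y_gold − 0.126·k_gold ≈ 1.7873.
Gain: Δc = 1.7873 − 1.1397 ≈ 0.6476.

Δc ≈ 0.648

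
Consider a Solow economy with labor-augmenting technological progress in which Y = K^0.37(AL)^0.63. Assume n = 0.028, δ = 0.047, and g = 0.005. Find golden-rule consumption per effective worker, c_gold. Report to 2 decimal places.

c_gold ≈ 1.55

n + g + δ = 0.028 + 0.005 + 0.047 = 0.08.
At the golden rule the marginal product of capital equals n+g+δ: 0.37·k^(0.37−1) = 0.08. Solving, k_gold = (0.37/0.08)^(1/0.63) ≈ 11.3693.
y_gold = 11.3693^0.37 ≈ 2.4582.
c_gold = y_gold − (n+g+δ)·k_gold = 2.4582 − 0.08·11.3693 ≈ 1.5487.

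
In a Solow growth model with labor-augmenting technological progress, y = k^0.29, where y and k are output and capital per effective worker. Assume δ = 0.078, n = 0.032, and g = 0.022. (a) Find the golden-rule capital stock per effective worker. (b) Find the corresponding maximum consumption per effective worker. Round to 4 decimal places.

(a) k_gold ≈ 3.0300; (b) c_gold ≈ 0.9792

The effective depreciation rate is n + g + δ = 0.032 + 0.022 + 0.078 = 0.132.
Setting f'(k) = n+g+δ gives 0.29·k^(0.29−1) = 0.132, hence k_gold = (0.29/0.132)^(1/0.71) ≈ 3.0300.
y_gold = 3.0300^0.29 ≈ 1.3792; c_gold = y_gold − 0.132·k_gold ≈ 0.9792.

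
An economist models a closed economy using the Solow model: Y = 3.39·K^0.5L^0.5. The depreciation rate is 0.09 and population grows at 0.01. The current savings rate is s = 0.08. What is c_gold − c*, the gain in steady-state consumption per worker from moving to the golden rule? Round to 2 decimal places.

Δc ≈ 20.27

Break-even investment rate: n + δ = 0.01 + 0.09 = 0.1.
Current steady state (s = 0.08): k* = (0.08·3.39/0.1)^(1/0.5) ≈ 7.3549, y* = 3.39·7.3549^0.5 ≈ 9.1937, c* = (1−0.08)·9.1937 ≈ 8.4582.
Setting f'(k) = n+δ gives 0.5·3.39·k^(0.5−1) = 0.1, hence k_gold = (0.5·3.39/0.1)^(1/0.5) ≈ 287.3025.
y_gold = 3.39·287.3025^0.5 ≈ 57.4605, c_gold = y_gold − 0.1·k_gold ≈ 28.7303.
Gain: Δc = 28.7303 − 8.4582 ≈ 20.2721.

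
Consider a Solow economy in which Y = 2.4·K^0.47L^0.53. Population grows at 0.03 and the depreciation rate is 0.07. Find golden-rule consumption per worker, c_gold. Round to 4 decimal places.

The effective depreciation rate is n + δ = 0.03 + 0.07 = 0.1.
Setting f'(k) = n+δ gives 0.47·2.4·k^(0.47−1) = 0.1, hence k_gold = (0.47·2.4/0.1)^(1/0.53) ≈ 96.7139.
y_gold = 2.4·96.7139^0.47 ≈ 20.5774.
c_gold = y_gold − (n+δ)·k_gold = 20.5774 − 0.1·96.7139 ≈ 10.9060.

c_gold ≈ 10.9060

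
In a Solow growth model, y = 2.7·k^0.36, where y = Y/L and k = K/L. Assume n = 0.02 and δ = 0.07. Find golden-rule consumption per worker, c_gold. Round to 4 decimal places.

c_gold ≈ 6.5894

Capital per worker breaks even when investment replaces (n + δ)·k; here n + δ = 0.09.
Maximizing c = f(k) − (n+δ)·k gives f'(k) = n+δ, i.e. 0.36·2.7·k^(0.36−1) = 0.09, so k_gold = (0.36·2.7/0.09)^(1/0.64) ≈ 41.1836.
y_gold = 2.7·41.1836^0.36 ≈ 10.2959.
c_gold = y_gold − (n+δ)·k_gold = 10.2959 − 0.09·41.1836 ≈ 6.5894.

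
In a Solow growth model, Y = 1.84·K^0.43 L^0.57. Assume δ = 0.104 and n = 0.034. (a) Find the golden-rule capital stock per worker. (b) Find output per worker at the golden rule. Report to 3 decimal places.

n + δ = 0.034 + 0.104 = 0.138.
At the golden rule the marginal product of capital equals n+δ: 0.43·1.84·k^(0.43−1) = 0.138. Solving, k_gold = (0.43·1.84/0.138)^(1/0.57) ≈ 21.4062.
y_gold = 1.84·21.4062^0.43 ≈ 6.8699.

(a) k_gold ≈ 21.406; (b) y_gold ≈ 6.870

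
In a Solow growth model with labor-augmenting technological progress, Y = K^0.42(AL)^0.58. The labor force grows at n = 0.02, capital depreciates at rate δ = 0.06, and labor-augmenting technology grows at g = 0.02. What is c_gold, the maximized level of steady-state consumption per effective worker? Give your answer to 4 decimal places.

c_gold ≈ 1.6396

Break-even investment rate: n + g + δ = 0.02 + 0.02 + 0.06 = 0.1.
Setting f'(k) = n+g+δ gives 0.42·k^(0.42−1) = 0.1, hence k_gold = (0.42/0.1)^(1/0.58) ≈ 11.8732.
y_gold = 11.8732^0.42 ≈ 2.8270.
c_gold = y_gold − (n+g+δ)·k_gold = 2.8270 − 0.1·11.8732 ≈ 1.6396.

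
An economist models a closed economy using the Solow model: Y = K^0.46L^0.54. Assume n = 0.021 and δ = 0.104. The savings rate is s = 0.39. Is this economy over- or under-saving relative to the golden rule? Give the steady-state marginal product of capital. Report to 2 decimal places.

under-saving; MPK ≈ 0.15

Break-even investment rate: n + δ = 0.021 + 0.104 = 0.125.
Steady-state k*: s·k^0.46 = 0.125·k gives k* = (0.39/0.125)^(1/0.54) ≈ 8.2243.
MPK = 0.46·8.2243^(-0.54) ≈ 0.1474.
MPK > n+δ = 0.125, so the economy is dynamically efficient (under-saving).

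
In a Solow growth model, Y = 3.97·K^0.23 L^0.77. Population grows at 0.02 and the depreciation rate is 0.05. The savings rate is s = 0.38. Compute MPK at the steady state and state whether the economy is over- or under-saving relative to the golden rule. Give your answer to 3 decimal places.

over-saving; MPK ≈ 0.042

Break-even investment rate: n + δ = 0.02 + 0.05 = 0.07.
Steady-state k*: s·A·k^0.23 = 0.07·k gives k* = (0.38·3.97/0.07)^(1/0.77) ≈ 53.9246.
MPK = 0.23·3.97·53.9246^(-0.77) ≈ 0.0424.
MPK < n+δ = 0.07, so the economy is dynamically inefficient (over-saving).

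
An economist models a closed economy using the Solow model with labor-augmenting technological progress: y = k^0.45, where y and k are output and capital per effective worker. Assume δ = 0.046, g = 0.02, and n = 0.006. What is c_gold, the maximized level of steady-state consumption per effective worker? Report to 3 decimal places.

c_gold ≈ 2.463

Break-even investment rate: n + g + δ = 0.006 + 0.02 + 0.046 = 0.072.
Golden rule sets MPK = n+g+δ: 0.45·k^(0.45−1) = 0.072, so k_gold = (0.45/0.072)^(1/0.55) ≈ 27.9933.
y_gold = 27.9933^0.45 ≈ 4.4789.
c_gold = y_gold − (n+g+δ)·k_gold = 4.4789 − 0.072·27.9933 ≈ 2.4634.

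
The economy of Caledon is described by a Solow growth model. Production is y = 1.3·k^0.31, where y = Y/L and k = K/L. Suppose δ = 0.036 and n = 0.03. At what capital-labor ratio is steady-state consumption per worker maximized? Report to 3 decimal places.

k_gold ≈ 13.765

n + δ = 0.03 + 0.036 = 0.066.
At the golden rule the marginal product of capital equals n+δ: 0.31·1.3·k^(0.31−1) = 0.066. Solving, k_gold = (0.31·1.3/0.066)^(1/0.69) ≈ 13.7653.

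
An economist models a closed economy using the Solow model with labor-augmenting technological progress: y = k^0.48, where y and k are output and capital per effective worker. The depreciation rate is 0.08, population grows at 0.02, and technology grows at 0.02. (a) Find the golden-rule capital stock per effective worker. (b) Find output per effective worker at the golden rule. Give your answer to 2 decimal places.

Capital per effective worker breaks even when investment replaces (n + g + δ)·k; here n + g + δ = 0.12.
Golden rule sets MPK = n+g+δ: 0.48·k^(0.48−1) = 0.12, so k_gold = (0.48/0.12)^(1/0.52) ≈ 14.3816.
y_gold = 14.3816^0.48 ≈ 3.5954.

(a) k_gold ≈ 14.38; (b) y_gold ≈ 3.60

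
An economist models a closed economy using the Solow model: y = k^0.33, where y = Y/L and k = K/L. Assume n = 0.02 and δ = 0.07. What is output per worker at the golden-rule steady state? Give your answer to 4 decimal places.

y_gold ≈ 1.8964

n + δ = 0.02 + 0.07 = 0.09.
Maximizing c = f(k) − (n+δ)·k gives f'(k) = n+δ, i.e. 0.33·k^(0.33−1) = 0.09, so k_gold = (0.33/0.09)^(1/0.67) ≈ 6.9534.
Output: y_gold = k_gold^0.33 = 6.9534^0.33 ≈ 1.8964.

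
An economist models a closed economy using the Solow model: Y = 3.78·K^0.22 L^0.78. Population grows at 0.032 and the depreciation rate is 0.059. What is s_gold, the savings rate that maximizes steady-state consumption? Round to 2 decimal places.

The effective depreciation rate is n + δ = 0.032 + 0.059 = 0.091.
At the golden rule MPK = n+δ, and in any Cobb-Douglas steady state s = (n+δ)·k/y = MPK·k/y = capital's share 0.22.

s_gold = 0.22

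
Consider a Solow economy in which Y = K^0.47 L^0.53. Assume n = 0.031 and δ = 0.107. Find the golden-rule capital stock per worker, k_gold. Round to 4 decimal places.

n + δ = 0.031 + 0.107 = 0.138.
Maximizing c = f(k) − (n+δ)·k gives f'(k) = n+δ, i.e. 0.47·k^(0.47−1) = 0.138, so k_gold = (0.47/0.138)^(1/0.53) ≈ 10.0969.

k_gold ≈ 10.0969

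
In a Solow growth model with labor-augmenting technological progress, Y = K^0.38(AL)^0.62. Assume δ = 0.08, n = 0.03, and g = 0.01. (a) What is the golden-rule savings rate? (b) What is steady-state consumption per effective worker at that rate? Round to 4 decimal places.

(a) s_gold = 0.3800; (b) c_gold ≈ 1.2566

n + g + δ = 0.03 + 0.01 + 0.08 = 0.12.
For Cobb-Douglas, s_gold equals capital's share: s_gold = 0.38.
Maximizing c = f(k) − (n+g+δ)·k gives f'(k) = n+g+δ, i.e. 0.38·k^(0.38−1) = 0.12, so k_gold = (0.38/0.12)^(1/0.62) ≈ 6.4183.
y_gold = 6.4183^0.38 ≈ 2.0268; c_gold = (1−0.38)·y_gold ≈ 1.2566.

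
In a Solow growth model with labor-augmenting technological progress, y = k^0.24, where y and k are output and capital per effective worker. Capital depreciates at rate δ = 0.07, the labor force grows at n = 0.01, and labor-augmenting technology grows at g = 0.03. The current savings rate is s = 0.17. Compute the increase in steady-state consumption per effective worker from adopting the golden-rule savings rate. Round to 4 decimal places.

Break-even investment rate: n + g + δ = 0.01 + 0.03 + 0.07 = 0.11.
Current steady state (s = 0.17): k* = (0.17/0.11)^(1/0.76) ≈ 1.7732, y* = 1.7732^0.24 ≈ 1.1474, c* = (1−0.17)·1.1474 ≈ 0.9523.
Setting f'(k) = n+g+δ gives 0.24·k^(0.24−1) = 0.11, hence k_gold = (0.24/0.11)^(1/0.76) ≈ 2.7913.
y_gold = 2.7913^0.24 ≈ 1.2794, c_gold = y_gold − 0.11·k_gold ≈ 0.9723.
Gain: Δc = 0.9723 − 0.9523 ≈ 0.0200.

Δc ≈ 0.0200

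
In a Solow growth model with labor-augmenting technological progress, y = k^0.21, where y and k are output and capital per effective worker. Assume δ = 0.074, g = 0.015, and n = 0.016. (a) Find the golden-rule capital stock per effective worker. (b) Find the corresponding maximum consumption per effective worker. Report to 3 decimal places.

Capital per effective worker breaks even when investment replaces (n + g + δ)·k; here n + g + δ = 0.105.
At the golden rule the marginal product of capital equals n+g+δ: 0.21·k^(0.21−1) = 0.105. Solving, k_gold = (0.21/0.105)^(1/0.79) ≈ 2.4046.
y_gold = 2.4046^0.21 ≈ 1.2023; c_gold = y_gold − 0.105·k_gold ≈ 0.9498.

(a) k_gold ≈ 2.405; (b) c_gold ≈ 0.950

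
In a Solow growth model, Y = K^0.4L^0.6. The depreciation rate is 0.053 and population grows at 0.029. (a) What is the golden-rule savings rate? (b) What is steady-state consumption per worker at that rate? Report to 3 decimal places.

(a) s_gold = 0.400; (b) c_gold ≈ 1.726

The effective depreciation rate is n + δ = 0.029 + 0.053 = 0.082.
For Cobb-Douglas, s_gold equals capital's share: s_gold = 0.4.
Setting f'(k) = n+δ gives 0.4·k^(0.4−1) = 0.082, hence k_gold = (0.4/0.082)^(1/0.6) ≈ 14.0306.
y_gold = 14.0306^0.4 ≈ 2.8763; c_gold = (1−0.4)·y_gold ≈ 1.7258.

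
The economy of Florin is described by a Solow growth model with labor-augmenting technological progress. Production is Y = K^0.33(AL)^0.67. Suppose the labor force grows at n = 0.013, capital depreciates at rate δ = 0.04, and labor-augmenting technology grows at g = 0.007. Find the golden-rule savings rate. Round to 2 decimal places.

n + g + δ = 0.013 + 0.007 + 0.04 = 0.06.
At the golden rule MPK = n+g+δ, and in any Cobb-Douglas steady state s = (n+g+δ)·k/y = MPK·k/y = capital's share 0.33.

s_gold = 0.33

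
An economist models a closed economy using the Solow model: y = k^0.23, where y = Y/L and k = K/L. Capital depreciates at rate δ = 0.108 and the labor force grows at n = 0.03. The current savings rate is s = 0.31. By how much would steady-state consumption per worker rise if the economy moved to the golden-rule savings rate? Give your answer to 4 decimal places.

n + δ = 0.03 + 0.108 = 0.138.
Current steady state (s = 0.31): k* = (0.31/0.138)^(1/0.77) ≈ 2.8607, y* = 2.8607^0.23 ≈ 1.2735, c* = (1−0.31)·1.2735 ≈ 0.8787.
Maximizing c = f(k) − (n+δ)·k gives f'(k) = n+δ, i.e. 0.23·k^(0.23−1) = 0.138, so k_gold = (0.23/0.138)^(1/0.77) ≈ 1.9414.
y_gold = 1.9414^0.23 ≈ 1.1648, c_gold = y_gold − 0.138·k_gold ≈ 0.8969.
Gain: Δc = 0.8969 − 0.8787 ≈ 0.0182.

Δc ≈ 0.0182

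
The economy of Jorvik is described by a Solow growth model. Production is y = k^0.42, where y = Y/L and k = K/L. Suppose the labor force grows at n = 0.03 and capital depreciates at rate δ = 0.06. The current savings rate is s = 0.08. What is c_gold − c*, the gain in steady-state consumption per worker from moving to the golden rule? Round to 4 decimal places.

Δc ≈ 0.9248

Capital per worker breaks even when investment replaces (n + δ)·k; here n + δ = 0.09.
Current steady state (s = 0.08): k* = (0.08/0.09)^(1/0.58) ≈ 0.8162, y* = 0.8162^0.42 ≈ 0.9182, c* = (1−0.08)·0.9182 ≈ 0.8448.
At the golden rule the marginal product of capital equals n+δ: 0.42·k^(0.42−1) = 0.09. Solving, k_gold = (0.42/0.09)^(1/0.58) ≈ 14.2384.
y_gold = 14.2384^0.42 ≈ 3.0511, c_gold = y_gold − 0.09·k_gold ≈ 1.7696.
Gain: Δc = 1.7696 − 0.8448 ≈ 0.9248.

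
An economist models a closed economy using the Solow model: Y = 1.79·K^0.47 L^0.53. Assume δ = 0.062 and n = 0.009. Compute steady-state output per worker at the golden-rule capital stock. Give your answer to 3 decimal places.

y_gold ≈ 16.032

Break-even investment rate: n + δ = 0.009 + 0.062 = 0.071.
Maximizing c = f(k) − (n+δ)·k gives f'(k) = n+δ, i.e. 0.47·1.79·k^(0.47−1) = 0.071, so k_gold = (0.47·1.79/0.071)^(1/0.53) ≈ 106.1292.
Output: y_gold = 1.79·k_gold^0.47 = 1.79·106.1292^0.47 ≈ 16.0323.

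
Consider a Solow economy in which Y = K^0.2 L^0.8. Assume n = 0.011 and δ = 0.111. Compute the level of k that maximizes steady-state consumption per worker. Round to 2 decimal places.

k_gold ≈ 1.85

n + δ = 0.011 + 0.111 = 0.122.
At the golden rule the marginal product of capital equals n+δ: 0.2·k^(0.2−1) = 0.122. Solving, k_gold = (0.2/0.122)^(1/0.8) ≈ 1.8550.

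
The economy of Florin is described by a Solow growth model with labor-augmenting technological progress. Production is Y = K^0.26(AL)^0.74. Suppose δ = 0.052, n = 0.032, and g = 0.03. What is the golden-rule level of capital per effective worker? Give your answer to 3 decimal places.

n + g + δ = 0.032 + 0.03 + 0.052 = 0.114.
Golden rule sets MPK = n+g+δ: 0.26·k^(0.26−1) = 0.114, so k_gold = (0.26/0.114)^(1/0.74) ≈ 3.0470.

k_gold ≈ 3.047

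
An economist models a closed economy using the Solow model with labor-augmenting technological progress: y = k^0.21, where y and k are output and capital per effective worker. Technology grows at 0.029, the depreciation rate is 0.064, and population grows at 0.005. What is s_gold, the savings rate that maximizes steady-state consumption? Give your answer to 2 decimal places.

Capital per effective worker breaks even when investment replaces (n + g + δ)·k; here n + g + δ = 0.098.
At the golden rule MPK = n+g+δ, and in any Cobb-Douglas steady state s = (n+g+δ)·k/y = MPK·k/y = capital's share 0.21.

s_gold = 0.21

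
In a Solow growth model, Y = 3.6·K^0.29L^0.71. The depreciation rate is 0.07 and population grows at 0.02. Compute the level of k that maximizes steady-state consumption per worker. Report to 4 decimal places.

k_gold ≈ 31.5672

The effective depreciation rate is n + δ = 0.02 + 0.07 = 0.09.
At the golden rule the marginal product of capital equals n+δ: 0.29·3.6·k^(0.29−1) = 0.09. Solving, k_gold = (0.29·3.6/0.09)^(1/0.71) ≈ 31.5672.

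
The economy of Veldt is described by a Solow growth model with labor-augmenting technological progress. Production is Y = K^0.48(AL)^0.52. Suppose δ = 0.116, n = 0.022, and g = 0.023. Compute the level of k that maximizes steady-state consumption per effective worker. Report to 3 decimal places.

The effective depreciation rate is n + g + δ = 0.022 + 0.023 + 0.116 = 0.161.
Maximizing c = f(k) − (n+g+δ)·k gives f'(k) = n+g+δ, i.e. 0.48·k^(0.48−1) = 0.161, so k_gold = (0.48/0.161)^(1/0.52) ≈ 8.1722.

k_gold ≈ 8.172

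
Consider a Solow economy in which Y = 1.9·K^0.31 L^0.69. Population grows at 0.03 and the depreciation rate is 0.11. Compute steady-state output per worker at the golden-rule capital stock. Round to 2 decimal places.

n + δ = 0.03 + 0.11 = 0.14.
Setting f'(k) = n+δ gives 0.31·1.9·k^(0.31−1) = 0.14, hence k_gold = (0.31·1.9/0.14)^(1/0.69) ≈ 8.0229.
Output: y_gold = 1.9·k_gold^0.31 = 1.9·8.0229^0.31 ≈ 3.6232.

y_gold ≈ 3.62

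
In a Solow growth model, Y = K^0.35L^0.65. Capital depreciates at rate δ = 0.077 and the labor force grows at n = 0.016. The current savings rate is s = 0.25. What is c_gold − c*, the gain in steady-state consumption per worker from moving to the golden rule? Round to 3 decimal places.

Δc ≈ 0.050

The effective depreciation rate is n + δ = 0.016 + 0.077 = 0.093.
Current steady state (s = 0.25): k* = (0.25/0.093)^(1/0.65) ≈ 4.5783, y* = 4.5783^0.35 ≈ 1.7031, c* = (1−0.25)·1.7031 ≈ 1.2773.
Maximizing c = f(k) − (n+δ)·k gives f'(k) = n+δ, i.e. 0.35·k^(0.35−1) = 0.093, so k_gold = (0.35/0.093)^(1/0.65) ≈ 7.6827.
y_gold = 7.6827^0.35 ≈ 2.0414, c_gold = y_gold − 0.093·k_gold ≈ 1.3269.
Gain: Δc = 1.3269 − 1.2773 ≈ 0.0496.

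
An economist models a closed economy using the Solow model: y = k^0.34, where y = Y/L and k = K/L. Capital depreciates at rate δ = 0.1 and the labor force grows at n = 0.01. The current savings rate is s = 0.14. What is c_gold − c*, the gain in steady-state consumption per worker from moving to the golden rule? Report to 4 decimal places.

Break-even investment rate: n + δ = 0.01 + 0.1 = 0.11.
Current steady state (s = 0.14): k* = (0.14/0.11)^(1/0.66) ≈ 1.4411, y* = 1.4411^0.34 ≈ 1.1323, c* = (1−0.14)·1.1323 ≈ 0.9738.
At the golden rule the marginal product of capital equals n+δ: 0.34·k^(0.34−1) = 0.11. Solving, k_gold = (0.34/0.11)^(1/0.66) ≈ 5.5278.
y_gold = 5.5278^0.34 ≈ 1.7884, c_gold = y_gold − 0.11·k_gold ≈ 1.1804.
Gain: Δc = 1.1804 − 0.9738 ≈ 0.2066.

Δc ≈ 0.2066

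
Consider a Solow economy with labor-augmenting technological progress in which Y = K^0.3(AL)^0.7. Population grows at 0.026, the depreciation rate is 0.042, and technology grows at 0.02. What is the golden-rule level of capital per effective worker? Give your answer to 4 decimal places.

k_gold ≈ 5.7665

Capital per effective worker breaks even when investment replaces (n + g + δ)·k; here n + g + δ = 0.088.
Maximizing c = f(k) − (n+g+δ)·k gives f'(k) = n+g+δ, i.e. 0.3·k^(0.3−1) = 0.088, so k_gold = (0.3/0.088)^(1/0.7) ≈ 5.7665.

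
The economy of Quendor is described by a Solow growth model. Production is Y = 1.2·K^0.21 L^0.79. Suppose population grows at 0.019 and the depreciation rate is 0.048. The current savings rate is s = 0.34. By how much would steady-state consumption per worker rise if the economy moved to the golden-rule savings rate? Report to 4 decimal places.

Δc ≈ 0.0679

The effective depreciation rate is n + δ = 0.019 + 0.048 = 0.067.
Current steady state (s = 0.34): k* = (0.34·1.2/0.067)^(1/0.79) ≈ 9.8434, y* = 1.2·9.8434^0.21 ≈ 1.9397, c* = (1−0.34)·1.9397 ≈ 1.2802.
At the golden rule the marginal product of capital equals n+δ: 0.21·1.2·k^(0.21−1) = 0.067. Solving, k_gold = (0.21·1.2/0.067)^(1/0.79) ≈ 5.3489.
y_gold = 1.2·5.3489^0.21 ≈ 1.7065, c_gold = y_gold − 0.067·k_gold ≈ 1.3482.
Gain: Δc = 1.3482 − 1.2802 ≈ 0.0679.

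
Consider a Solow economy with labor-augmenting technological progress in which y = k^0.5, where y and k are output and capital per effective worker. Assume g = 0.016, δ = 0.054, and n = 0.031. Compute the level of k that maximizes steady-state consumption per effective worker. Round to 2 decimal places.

k_gold ≈ 24.51

n + g + δ = 0.031 + 0.016 + 0.054 = 0.101.
Golden rule sets MPK = n+g+δ: 0.5·k^(0.5−1) = 0.101, so k_gold = (0.5/0.101)^(1/0.5) ≈ 24.5074.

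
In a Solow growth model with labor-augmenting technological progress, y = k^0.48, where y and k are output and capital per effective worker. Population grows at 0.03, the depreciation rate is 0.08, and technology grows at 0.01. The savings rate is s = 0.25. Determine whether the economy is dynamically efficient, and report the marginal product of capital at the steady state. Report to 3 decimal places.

dynamically efficient; MPK ≈ 0.230

n + g + δ = 0.03 + 0.01 + 0.08 = 0.12.
Steady-state k*: s·k^0.48 = 0.12·k gives k* = (0.25/0.12)^(1/0.52) ≈ 4.1020.
MPK = 0.48·4.1020^(-0.52) ≈ 0.2304.
MPK > n+g+δ = 0.12, so the economy is dynamically efficient (under-saving).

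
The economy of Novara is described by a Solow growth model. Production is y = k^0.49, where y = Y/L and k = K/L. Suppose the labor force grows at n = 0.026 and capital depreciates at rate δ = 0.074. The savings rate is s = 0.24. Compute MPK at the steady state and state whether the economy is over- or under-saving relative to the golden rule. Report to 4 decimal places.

The effective depreciation rate is n + δ = 0.026 + 0.074 = 0.1.
Steady-state k*: s·k^0.49 = 0.1·k gives k* = (0.24/0.1)^(1/0.51) ≈ 5.5656.
MPK = 0.49·5.5656^(-0.51) ≈ 0.2042.
MPK > n+δ = 0.1, so the economy is dynamically efficient (under-saving).

under-saving; MPK ≈ 0.2042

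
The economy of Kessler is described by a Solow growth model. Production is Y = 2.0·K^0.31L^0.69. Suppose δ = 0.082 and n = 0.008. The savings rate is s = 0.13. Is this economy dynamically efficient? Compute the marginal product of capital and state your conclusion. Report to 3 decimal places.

dynamically efficient; MPK ≈ 0.215

Break-even investment rate: n + δ = 0.008 + 0.082 = 0.09.
Steady-state k*: s·A·k^0.31 = 0.09·k gives k* = (0.13·2.0/0.09)^(1/0.69) ≈ 4.6529.
MPK = 0.31·2.0·4.6529^(-0.69) ≈ 0.2146.
MPK > n+δ = 0.09, so the economy is dynamically efficient (under-saving).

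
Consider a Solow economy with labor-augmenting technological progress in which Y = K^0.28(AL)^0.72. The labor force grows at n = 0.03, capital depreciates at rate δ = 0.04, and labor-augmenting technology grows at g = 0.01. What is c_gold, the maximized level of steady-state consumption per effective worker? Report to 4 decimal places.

The effective depreciation rate is n + g + δ = 0.03 + 0.01 + 0.04 = 0.08.
At the golden rule the marginal product of capital equals n+g+δ: 0.28·k^(0.28−1) = 0.08. Solving, k_gold = (0.28/0.08)^(1/0.72) ≈ 5.6971.
y_gold = 5.6971^0.28 ≈ 1.6277.
c_gold = y_gold − (n+g+δ)·k_gold = 1.6277 − 0.08·5.6971 ≈ 1.1720.

c_gold ≈ 1.1720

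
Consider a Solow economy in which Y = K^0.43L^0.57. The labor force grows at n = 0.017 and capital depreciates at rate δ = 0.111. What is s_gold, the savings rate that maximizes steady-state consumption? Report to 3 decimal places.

s_gold = 0.430

n + δ = 0.017 + 0.111 = 0.128.
At the golden rule MPK = n+δ, and in any Cobb-Douglas steady state s = (n+δ)·k/y = MPK·k/y = capital's share 0.43.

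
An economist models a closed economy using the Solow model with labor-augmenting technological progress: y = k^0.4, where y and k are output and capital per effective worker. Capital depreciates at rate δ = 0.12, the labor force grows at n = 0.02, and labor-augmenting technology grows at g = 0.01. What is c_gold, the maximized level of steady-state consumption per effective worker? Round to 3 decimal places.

c_gold ≈ 1.154

Capital per effective worker breaks even when investment replaces (n + g + δ)·k; here n + g + δ = 0.15.
At the golden rule the marginal product of capital equals n+g+δ: 0.4·k^(0.4−1) = 0.15. Solving, k_gold = (0.4/0.15)^(1/0.6) ≈ 5.1280.
y_gold = 5.1280^0.4 ≈ 1.9230.
c_gold = y_gold − (n+g+δ)·k_gold = 1.9230 − 0.15·5.1280 ≈ 1.1538.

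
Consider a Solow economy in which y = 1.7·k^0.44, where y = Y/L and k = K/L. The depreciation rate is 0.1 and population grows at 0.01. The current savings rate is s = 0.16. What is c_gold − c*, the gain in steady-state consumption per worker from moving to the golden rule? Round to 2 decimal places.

Break-even investment rate: n + δ = 0.01 + 0.1 = 0.11.
Current steady state (s = 0.16): k* = (0.16·1.7/0.11)^(1/0.56) ≈ 5.0362, y* = 1.7·5.0362^0.44 ≈ 3.4624, c* = (1−0.16)·3.4624 ≈ 2.9084.
Golden rule sets MPK = n+δ: 0.44·1.7·k^(0.44−1) = 0.11, so k_gold = (0.44·1.7/0.11)^(1/0.56) ≈ 30.6636.
y_gold = 1.7·30.6636^0.44 ≈ 7.6659, c_gold = y_gold − 0.11·k_gold ≈ 4.2929.
Gain: Δc = 4.2929 − 2.9084 ≈ 1.3845.

Δc ≈ 1.38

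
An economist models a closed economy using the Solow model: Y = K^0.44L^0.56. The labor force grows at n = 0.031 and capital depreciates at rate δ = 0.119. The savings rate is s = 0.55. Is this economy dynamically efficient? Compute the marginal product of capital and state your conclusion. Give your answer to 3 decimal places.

dynamically inefficient; MPK ≈ 0.120

n + δ = 0.031 + 0.119 = 0.15.
Steady-state k*: s·k^0.44 = 0.15·k gives k* = (0.55/0.15)^(1/0.56) ≈ 10.1772.
MPK = 0.44·10.1772^(-0.56) ≈ 0.1200.
MPK < n+δ = 0.15, so the economy is dynamically inefficient (over-saving).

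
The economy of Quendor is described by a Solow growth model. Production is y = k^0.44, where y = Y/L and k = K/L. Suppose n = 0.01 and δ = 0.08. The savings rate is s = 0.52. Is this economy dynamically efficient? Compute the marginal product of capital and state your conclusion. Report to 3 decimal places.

The effective depreciation rate is n + δ = 0.01 + 0.08 = 0.09.
Steady-state k*: s·k^0.44 = 0.09·k gives k* = (0.52/0.09)^(1/0.56) ≈ 22.9238.
MPK = 0.44·22.9238^(-0.56) ≈ 0.0762.
MPK < n+δ = 0.09, so the economy is dynamically inefficient (over-saving).

dynamically inefficient; MPK ≈ 0.076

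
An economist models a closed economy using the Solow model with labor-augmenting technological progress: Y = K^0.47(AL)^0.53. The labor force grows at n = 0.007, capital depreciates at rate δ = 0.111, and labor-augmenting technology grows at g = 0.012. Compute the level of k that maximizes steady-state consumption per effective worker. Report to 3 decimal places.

k_gold ≈ 11.301

The effective depreciation rate is n + g + δ = 0.007 + 0.012 + 0.111 = 0.13.
Maximizing c = f(k) − (n+g+δ)·k gives f'(k) = n+g+δ, i.e. 0.47·k^(0.47−1) = 0.13, so k_gold = (0.47/0.13)^(1/0.53) ≈ 11.3011.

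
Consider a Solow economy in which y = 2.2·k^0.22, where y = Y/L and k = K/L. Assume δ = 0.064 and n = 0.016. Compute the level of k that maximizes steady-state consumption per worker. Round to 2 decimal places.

Capital per worker breaks even when investment replaces (n + δ)·k; here n + δ = 0.08.
Maximizing c = f(k) − (n+δ)·k gives f'(k) = n+δ, i.e. 0.22·2.2·k^(0.22−1) = 0.08, so k_gold = (0.22·2.2/0.08)^(1/0.78) ≈ 10.0520.

k_gold ≈ 10.05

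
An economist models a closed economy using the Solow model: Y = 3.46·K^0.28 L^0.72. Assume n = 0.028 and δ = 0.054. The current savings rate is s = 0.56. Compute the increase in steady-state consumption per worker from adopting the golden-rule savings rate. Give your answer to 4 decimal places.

Δc ≈ 1.3005

Break-even investment rate: n + δ = 0.028 + 0.054 = 0.082.
Current steady state (s = 0.56): k* = (0.56·3.46/0.082)^(1/0.72) ≈ 80.8295, y* = 3.46·80.8295^0.28 ≈ 11.8357, c* = (1−0.56)·11.8357 ≈ 5.2077.
Maximizing c = f(k) − (n+δ)·k gives f'(k) = n+δ, i.e. 0.28·3.46·k^(0.28−1) = 0.082, so k_gold = (0.28·3.46/0.082)^(1/0.72) ≈ 30.8654.
y_gold = 3.46·30.8654^0.28 ≈ 9.0392, c_gold = y_gold − 0.082·k_gold ≈ 6.5082.
Gain: Δc = 6.5082 − 5.2077 ≈ 1.3005.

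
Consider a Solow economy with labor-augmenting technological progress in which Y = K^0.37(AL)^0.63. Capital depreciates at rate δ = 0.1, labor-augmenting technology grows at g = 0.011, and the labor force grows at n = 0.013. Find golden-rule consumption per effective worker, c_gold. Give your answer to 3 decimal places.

c_gold ≈ 1.197

The effective depreciation rate is n + g + δ = 0.013 + 0.011 + 0.1 = 0.124.
Maximizing c = f(k) − (n+g+δ)·k gives f'(k) = n+g+δ, i.e. 0.37·k^(0.37−1) = 0.124, so k_gold = (0.37/0.124)^(1/0.63) ≈ 5.6705.
y_gold = 5.6705^0.37 ≈ 1.9004.
c_gold = y_gold − (n+g+δ)·k_gold = 1.9004 − 0.124·5.6705 ≈ 1.1972.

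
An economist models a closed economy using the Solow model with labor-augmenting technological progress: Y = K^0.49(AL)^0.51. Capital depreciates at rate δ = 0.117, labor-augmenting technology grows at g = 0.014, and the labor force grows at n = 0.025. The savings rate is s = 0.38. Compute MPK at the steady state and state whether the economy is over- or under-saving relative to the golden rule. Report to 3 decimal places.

Capital per effective worker breaks even when investment replaces (n + g + δ)·k; here n + g + δ = 0.156.
Steady-state k*: s·k^0.49 = 0.156·k gives k* = (0.38/0.156)^(1/0.51) ≈ 5.7300.
MPK = 0.49·5.7300^(-0.51) ≈ 0.2012.
MPK > n+g+δ = 0.156, so the economy is dynamically efficient (under-saving).

under-saving; MPK ≈ 0.201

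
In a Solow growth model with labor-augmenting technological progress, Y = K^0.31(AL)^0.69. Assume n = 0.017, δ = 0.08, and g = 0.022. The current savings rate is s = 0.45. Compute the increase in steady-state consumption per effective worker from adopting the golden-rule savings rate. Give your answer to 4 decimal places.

Capital per effective worker breaks even when investment replaces (n + g + δ)·k; here n + g + δ = 0.119.
Current steady state (s = 0.45): k* = (0.45/0.119)^(1/0.69) ≈ 6.8738, y* = 6.8738^0.31 ≈ 1.8177, c* = (1−0.45)·1.8177 ≈ 0.9998.
At the golden rule the marginal product of capital equals n+g+δ: 0.31·k^(0.31−1) = 0.119. Solving, k_gold = (0.31/0.119)^(1/0.69) ≈ 4.0053.
y_gold = 4.0053^0.31 ≈ 1.5375, c_gold = y_gold − 0.119·k_gold ≈ 1.0609.
Gain: Δc = 1.0609 − 0.9998 ≈ 0.0611.

Δc ≈ 0.0611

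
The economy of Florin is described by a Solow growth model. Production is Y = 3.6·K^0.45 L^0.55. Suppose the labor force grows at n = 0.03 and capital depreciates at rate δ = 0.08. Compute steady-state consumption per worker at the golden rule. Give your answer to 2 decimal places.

Capital per worker breaks even when investment replaces (n + δ)·k; here n + δ = 0.11.
At the golden rule the marginal product of capital equals n+δ: 0.45·3.6·k^(0.45−1) = 0.11. Solving, k_gold = (0.45·3.6/0.11)^(1/0.55) ≈ 133.0022.
y_gold = 3.6·133.0022^0.45 ≈ 32.5116.
c_gold = y_gold − (n+δ)·k_gold = 32.5116 − 0.11·133.0022 ≈ 17.8814.

c_gold ≈ 17.88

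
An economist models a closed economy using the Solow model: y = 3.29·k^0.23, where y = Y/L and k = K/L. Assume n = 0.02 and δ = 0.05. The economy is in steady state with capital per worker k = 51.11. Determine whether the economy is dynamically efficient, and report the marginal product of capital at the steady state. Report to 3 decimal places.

dynamically inefficient; MPK ≈ 0.037

Break-even investment rate: n + δ = 0.02 + 0.05 = 0.07.
MPK = 0.23·3.29·k^(0.23−1) = 0.23·3.29·51.11^(-0.77) ≈ 0.0366.
MPK < 0.07, so the economy is dynamically inefficient (over-saving).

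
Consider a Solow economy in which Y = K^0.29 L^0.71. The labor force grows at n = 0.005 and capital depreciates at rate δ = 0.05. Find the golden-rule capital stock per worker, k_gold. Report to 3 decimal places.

The effective depreciation rate is n + δ = 0.005 + 0.05 = 0.055.
Maximizing c = f(k) − (n+δ)·k gives f'(k) = n+δ, i.e. 0.29·k^(0.29−1) = 0.055, so k_gold = (0.29/0.055)^(1/0.71) ≈ 10.3980.

k_gold ≈ 10.398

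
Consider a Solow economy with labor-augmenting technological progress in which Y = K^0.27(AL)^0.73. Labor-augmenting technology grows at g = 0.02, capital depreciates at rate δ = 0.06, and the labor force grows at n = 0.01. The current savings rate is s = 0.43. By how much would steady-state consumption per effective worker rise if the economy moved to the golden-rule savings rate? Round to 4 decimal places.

Δc ≈ 0.0795

n + g + δ = 0.01 + 0.02 + 0.06 = 0.09.
Current steady state (s = 0.43): k* = (0.43/0.09)^(1/0.73) ≈ 8.5201, y* = 8.5201^0.27 ≈ 1.7833, c* = (1−0.43)·1.7833 ≈ 1.0165.
At the golden rule the marginal product of capital equals n+g+δ: 0.27·k^(0.27−1) = 0.09. Solving, k_gold = (0.27/0.09)^(1/0.73) ≈ 4.5039.
y_gold = 4.5039^0.27 ≈ 1.5013, c_gold = y_gold − 0.09·k_gold ≈ 1.0960.
Gain: Δc = 1.0960 − 1.0165 ≈ 0.0795.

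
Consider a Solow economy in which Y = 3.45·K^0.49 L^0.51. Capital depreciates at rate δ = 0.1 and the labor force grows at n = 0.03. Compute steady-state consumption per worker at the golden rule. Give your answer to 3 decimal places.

n + δ = 0.03 + 0.1 = 0.13.
Maximizing c = f(k) − (n+δ)·k gives f'(k) = n+δ, i.e. 0.49·3.45·k^(0.49−1) = 0.13, so k_gold = (0.49·3.45/0.13)^(1/0.51) ≈ 152.9166.
y_gold = 3.45·152.9166^0.49 ≈ 40.5697.
c_gold = y_gold − (n+δ)·k_gold = 40.5697 − 0.13·152.9166 ≈ 20.6905.

c_gold ≈ 20.691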